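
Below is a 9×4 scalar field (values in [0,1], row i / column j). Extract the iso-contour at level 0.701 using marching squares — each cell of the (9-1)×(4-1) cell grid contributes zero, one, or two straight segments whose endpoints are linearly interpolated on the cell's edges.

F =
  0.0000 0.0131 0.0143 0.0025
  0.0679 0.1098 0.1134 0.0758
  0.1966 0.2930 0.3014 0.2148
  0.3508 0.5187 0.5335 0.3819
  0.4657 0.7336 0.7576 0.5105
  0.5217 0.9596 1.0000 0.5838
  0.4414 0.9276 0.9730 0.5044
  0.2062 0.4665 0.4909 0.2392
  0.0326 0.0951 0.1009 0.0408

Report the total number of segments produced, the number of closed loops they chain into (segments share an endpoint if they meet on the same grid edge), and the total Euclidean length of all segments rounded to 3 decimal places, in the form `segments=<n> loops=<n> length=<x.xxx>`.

cell (3,0): code 0100 → (3.848,1.000)–(4.000,0.878)
cell (3,1): code 1100 → (3.747,2.000)–(3.848,1.000)
cell (3,2): code 1000 → (4.000,2.229)–(3.747,2.000)
cell (4,0): code 0110 → (4.000,0.878)–(5.000,0.409)
cell (4,2): code 1001 → (5.000,2.718)–(4.000,2.229)
cell (5,0): code 0110 → (5.000,0.409)–(6.000,0.534)
cell (5,2): code 1001 → (6.000,2.580)–(5.000,2.718)
cell (6,0): code 0010 → (6.000,0.534)–(6.491,1.000)
cell (6,1): code 0011 → (6.491,1.000)–(6.564,2.000)
cell (6,2): code 0001 → (6.564,2.000)–(6.000,2.580)
total: 10 segments, chained into 1 closed loop(s), length Σ = 8.264877

segments=10 loops=1 length=8.265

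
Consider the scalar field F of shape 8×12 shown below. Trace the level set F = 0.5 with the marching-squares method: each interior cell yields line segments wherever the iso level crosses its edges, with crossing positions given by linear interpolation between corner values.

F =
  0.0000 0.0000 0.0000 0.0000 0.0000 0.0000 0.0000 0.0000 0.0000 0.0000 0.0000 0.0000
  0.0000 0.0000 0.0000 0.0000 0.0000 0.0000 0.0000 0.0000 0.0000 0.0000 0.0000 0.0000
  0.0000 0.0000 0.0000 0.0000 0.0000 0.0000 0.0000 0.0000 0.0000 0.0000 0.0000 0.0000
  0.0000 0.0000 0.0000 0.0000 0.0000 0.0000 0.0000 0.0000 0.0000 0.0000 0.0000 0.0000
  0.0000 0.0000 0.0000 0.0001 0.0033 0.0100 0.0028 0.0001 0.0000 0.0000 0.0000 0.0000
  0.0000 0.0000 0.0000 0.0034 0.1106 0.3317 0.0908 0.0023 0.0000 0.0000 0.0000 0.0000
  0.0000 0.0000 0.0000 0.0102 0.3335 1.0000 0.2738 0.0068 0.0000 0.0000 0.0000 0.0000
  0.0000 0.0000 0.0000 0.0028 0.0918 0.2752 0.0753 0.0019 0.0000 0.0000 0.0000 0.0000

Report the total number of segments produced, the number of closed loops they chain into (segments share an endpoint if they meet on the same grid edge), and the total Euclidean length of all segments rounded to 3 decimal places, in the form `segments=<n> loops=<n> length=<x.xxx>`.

segments=4 loops=1 length=4.070

cell (5,4): code 0100 → (5.252,5.000)–(6.000,4.250)
cell (5,5): code 1000 → (6.000,5.689)–(5.252,5.000)
cell (6,4): code 0010 → (6.000,4.250)–(6.690,5.000)
cell (6,5): code 0001 → (6.690,5.000)–(6.000,5.689)
total: 4 segments, chained into 1 closed loop(s), length Σ = 4.070060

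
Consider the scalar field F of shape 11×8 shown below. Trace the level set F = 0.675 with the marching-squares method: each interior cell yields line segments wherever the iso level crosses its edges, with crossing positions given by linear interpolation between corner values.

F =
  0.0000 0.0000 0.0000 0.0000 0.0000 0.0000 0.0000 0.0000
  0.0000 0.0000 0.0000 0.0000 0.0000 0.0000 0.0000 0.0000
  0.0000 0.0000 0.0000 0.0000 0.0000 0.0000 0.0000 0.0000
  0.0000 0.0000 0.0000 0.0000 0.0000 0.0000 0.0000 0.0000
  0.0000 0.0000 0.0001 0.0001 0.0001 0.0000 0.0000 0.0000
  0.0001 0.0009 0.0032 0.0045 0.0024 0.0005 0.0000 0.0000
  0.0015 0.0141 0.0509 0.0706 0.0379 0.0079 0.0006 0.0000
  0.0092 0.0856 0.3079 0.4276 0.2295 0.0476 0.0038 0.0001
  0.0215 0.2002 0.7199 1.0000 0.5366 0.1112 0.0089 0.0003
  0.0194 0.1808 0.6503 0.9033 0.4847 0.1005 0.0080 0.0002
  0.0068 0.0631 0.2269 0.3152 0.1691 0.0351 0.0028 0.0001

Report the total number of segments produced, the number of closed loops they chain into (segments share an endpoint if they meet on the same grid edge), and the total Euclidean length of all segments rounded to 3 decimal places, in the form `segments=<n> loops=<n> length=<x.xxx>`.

segments=8 loops=1 length=5.824

cell (7,1): code 0100 → (7.891,2.000)–(8.000,1.914)
cell (7,2): code 1100 → (7.432,3.000)–(7.891,2.000)
cell (7,3): code 1000 → (8.000,3.701)–(7.432,3.000)
cell (8,1): code 0010 → (8.000,1.914)–(8.645,2.000)
cell (8,2): code 0111 → (8.645,2.000)–(9.000,2.098)
cell (8,3): code 1001 → (9.000,3.545)–(8.000,3.701)
cell (9,2): code 0010 → (9.000,2.098)–(9.388,3.000)
cell (9,3): code 0001 → (9.388,3.000)–(9.000,3.545)
total: 8 segments, chained into 1 closed loop(s), length Σ = 5.824460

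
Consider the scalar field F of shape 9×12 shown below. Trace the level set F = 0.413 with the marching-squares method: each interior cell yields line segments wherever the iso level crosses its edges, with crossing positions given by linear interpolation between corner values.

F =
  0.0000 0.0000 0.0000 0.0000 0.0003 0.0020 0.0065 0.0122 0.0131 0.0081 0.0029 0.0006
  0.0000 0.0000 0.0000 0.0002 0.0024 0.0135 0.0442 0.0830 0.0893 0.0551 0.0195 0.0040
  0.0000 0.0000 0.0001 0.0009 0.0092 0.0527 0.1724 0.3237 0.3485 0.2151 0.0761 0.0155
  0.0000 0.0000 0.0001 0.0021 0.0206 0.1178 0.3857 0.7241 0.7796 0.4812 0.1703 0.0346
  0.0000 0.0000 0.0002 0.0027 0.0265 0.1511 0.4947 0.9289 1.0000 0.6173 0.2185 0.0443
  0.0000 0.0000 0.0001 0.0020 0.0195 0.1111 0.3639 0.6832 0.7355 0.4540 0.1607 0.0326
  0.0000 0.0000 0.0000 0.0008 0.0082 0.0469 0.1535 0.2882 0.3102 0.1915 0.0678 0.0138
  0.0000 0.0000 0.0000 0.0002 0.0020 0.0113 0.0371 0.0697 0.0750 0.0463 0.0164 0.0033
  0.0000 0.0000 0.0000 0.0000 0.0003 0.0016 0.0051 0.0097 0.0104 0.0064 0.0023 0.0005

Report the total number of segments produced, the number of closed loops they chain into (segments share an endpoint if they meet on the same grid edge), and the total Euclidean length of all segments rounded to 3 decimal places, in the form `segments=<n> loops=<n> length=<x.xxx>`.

cell (2,6): code 0100 → (2.223,7.000)–(3.000,6.081)
cell (2,7): code 1100 → (2.150,8.000)–(2.223,7.000)
cell (2,8): code 1100 → (2.744,9.000)–(2.150,8.000)
cell (2,9): code 1000 → (3.000,9.219)–(2.744,9.000)
cell (3,5): code 0100 → (3.250,6.000)–(4.000,5.762)
cell (3,6): code 1110 → (3.000,6.081)–(3.250,6.000)
cell (3,9): code 1001 → (4.000,9.512)–(3.000,9.219)
cell (4,5): code 0010 → (4.000,5.762)–(4.625,6.000)
cell (4,6): code 0111 → (4.625,6.000)–(5.000,6.154)
cell (4,9): code 1001 → (5.000,9.140)–(4.000,9.512)
cell (5,6): code 0010 → (5.000,6.154)–(5.684,7.000)
cell (5,7): code 0011 → (5.684,7.000)–(5.758,8.000)
cell (5,8): code 0011 → (5.758,8.000)–(5.156,9.000)
cell (5,9): code 0001 → (5.156,9.000)–(5.000,9.140)
total: 14 segments, chained into 1 closed loop(s), length Σ = 11.407276

segments=14 loops=1 length=11.407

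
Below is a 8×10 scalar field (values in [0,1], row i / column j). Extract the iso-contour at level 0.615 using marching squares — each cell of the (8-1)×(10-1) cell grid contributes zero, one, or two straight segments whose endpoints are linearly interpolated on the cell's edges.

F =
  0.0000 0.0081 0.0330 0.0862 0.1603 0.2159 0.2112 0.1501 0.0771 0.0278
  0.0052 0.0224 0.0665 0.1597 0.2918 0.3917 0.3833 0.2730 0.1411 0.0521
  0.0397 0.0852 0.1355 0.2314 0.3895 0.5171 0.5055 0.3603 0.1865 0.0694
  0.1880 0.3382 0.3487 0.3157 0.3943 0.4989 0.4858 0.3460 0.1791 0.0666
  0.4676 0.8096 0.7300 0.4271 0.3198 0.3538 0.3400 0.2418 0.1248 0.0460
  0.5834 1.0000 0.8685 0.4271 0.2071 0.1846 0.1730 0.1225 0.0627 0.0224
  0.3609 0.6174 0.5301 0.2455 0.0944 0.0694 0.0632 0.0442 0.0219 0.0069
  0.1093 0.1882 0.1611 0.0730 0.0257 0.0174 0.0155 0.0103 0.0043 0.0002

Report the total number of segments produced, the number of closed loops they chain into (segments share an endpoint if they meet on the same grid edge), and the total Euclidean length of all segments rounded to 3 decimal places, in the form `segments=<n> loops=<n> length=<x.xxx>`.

segments=10 loops=1 length=7.617

cell (3,0): code 0100 → (3.587,1.000)–(4.000,0.431)
cell (3,1): code 1100 → (3.698,2.000)–(3.587,1.000)
cell (3,2): code 1000 → (4.000,2.380)–(3.698,2.000)
cell (4,0): code 0110 → (4.000,0.431)–(5.000,0.076)
cell (4,2): code 1001 → (5.000,2.574)–(4.000,2.380)
cell (5,0): code 0110 → (5.000,0.076)–(6.000,0.991)
cell (5,1): code 1011 → (6.000,1.027)–(5.749,2.000)
cell (5,2): code 0001 → (5.749,2.000)–(5.000,2.574)
cell (6,0): code 0010 → (6.000,0.991)–(6.006,1.000)
cell (6,1): code 0001 → (6.006,1.000)–(6.000,1.027)
total: 10 segments, chained into 1 closed loop(s), length Σ = 7.616517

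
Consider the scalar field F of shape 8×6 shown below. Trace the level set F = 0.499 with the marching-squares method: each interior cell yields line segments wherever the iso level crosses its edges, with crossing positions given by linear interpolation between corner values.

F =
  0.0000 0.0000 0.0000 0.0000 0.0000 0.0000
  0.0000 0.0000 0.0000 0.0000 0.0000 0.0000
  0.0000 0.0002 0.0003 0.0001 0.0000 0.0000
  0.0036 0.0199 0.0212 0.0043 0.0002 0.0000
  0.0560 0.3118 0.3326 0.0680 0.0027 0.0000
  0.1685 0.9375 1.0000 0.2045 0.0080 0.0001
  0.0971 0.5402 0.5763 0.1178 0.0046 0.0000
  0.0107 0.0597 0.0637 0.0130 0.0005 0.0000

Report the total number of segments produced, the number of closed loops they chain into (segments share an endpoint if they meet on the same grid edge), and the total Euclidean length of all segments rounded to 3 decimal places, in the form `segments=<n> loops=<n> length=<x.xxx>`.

cell (4,0): code 0100 → (4.299,1.000)–(5.000,0.430)
cell (4,1): code 1100 → (4.249,2.000)–(4.299,1.000)
cell (4,2): code 1000 → (5.000,2.630)–(4.249,2.000)
cell (5,0): code 0110 → (5.000,0.430)–(6.000,0.907)
cell (5,2): code 1001 → (6.000,2.169)–(5.000,2.630)
cell (6,0): code 0010 → (6.000,0.907)–(6.086,1.000)
cell (6,1): code 0011 → (6.086,1.000)–(6.151,2.000)
cell (6,2): code 0001 → (6.151,2.000)–(6.000,2.169)
total: 8 segments, chained into 1 closed loop(s), length Σ = 6.448666

segments=8 loops=1 length=6.449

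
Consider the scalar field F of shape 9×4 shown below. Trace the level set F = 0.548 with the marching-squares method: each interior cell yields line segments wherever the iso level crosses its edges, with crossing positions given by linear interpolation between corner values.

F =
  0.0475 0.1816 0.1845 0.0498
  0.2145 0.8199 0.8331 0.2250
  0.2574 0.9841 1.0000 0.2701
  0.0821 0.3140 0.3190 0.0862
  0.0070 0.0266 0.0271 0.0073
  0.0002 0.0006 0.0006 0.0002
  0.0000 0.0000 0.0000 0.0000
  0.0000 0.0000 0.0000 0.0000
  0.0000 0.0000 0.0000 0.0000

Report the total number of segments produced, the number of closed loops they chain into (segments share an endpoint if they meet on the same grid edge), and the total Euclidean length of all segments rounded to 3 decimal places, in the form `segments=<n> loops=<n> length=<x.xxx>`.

segments=8 loops=1 length=7.077

cell (0,0): code 0100 → (0.574,1.000)–(1.000,0.551)
cell (0,1): code 1100 → (0.560,2.000)–(0.574,1.000)
cell (0,2): code 1000 → (1.000,2.469)–(0.560,2.000)
cell (1,0): code 0110 → (1.000,0.551)–(2.000,0.400)
cell (1,2): code 1001 → (2.000,2.619)–(1.000,2.469)
cell (2,0): code 0010 → (2.000,0.400)–(2.651,1.000)
cell (2,1): code 0011 → (2.651,1.000)–(2.664,2.000)
cell (2,2): code 0001 → (2.664,2.000)–(2.000,2.619)
total: 8 segments, chained into 1 closed loop(s), length Σ = 7.077444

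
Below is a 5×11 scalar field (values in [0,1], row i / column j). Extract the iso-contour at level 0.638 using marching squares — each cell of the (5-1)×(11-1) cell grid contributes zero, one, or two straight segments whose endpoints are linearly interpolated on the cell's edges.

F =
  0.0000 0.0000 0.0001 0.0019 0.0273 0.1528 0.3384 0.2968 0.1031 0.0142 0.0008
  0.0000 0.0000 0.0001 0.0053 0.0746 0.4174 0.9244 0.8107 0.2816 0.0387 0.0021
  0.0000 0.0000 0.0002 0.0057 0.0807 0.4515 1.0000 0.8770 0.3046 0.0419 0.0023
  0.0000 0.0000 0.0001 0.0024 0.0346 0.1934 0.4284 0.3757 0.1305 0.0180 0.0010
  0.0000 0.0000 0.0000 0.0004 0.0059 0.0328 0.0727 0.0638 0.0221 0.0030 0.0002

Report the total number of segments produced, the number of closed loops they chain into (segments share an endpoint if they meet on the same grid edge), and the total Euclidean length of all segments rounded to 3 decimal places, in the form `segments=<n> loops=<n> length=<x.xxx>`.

segments=8 loops=1 length=6.796

cell (0,5): code 0100 → (0.511,6.000)–(1.000,5.435)
cell (0,6): code 1100 → (0.664,7.000)–(0.511,6.000)
cell (0,7): code 1000 → (1.000,7.326)–(0.664,7.000)
cell (1,5): code 0110 → (1.000,5.435)–(2.000,5.340)
cell (1,7): code 1001 → (2.000,7.418)–(1.000,7.326)
cell (2,5): code 0010 → (2.000,5.340)–(2.633,6.000)
cell (2,6): code 0011 → (2.633,6.000)–(2.477,7.000)
cell (2,7): code 0001 → (2.477,7.000)–(2.000,7.418)
total: 8 segments, chained into 1 closed loop(s), length Σ = 6.796316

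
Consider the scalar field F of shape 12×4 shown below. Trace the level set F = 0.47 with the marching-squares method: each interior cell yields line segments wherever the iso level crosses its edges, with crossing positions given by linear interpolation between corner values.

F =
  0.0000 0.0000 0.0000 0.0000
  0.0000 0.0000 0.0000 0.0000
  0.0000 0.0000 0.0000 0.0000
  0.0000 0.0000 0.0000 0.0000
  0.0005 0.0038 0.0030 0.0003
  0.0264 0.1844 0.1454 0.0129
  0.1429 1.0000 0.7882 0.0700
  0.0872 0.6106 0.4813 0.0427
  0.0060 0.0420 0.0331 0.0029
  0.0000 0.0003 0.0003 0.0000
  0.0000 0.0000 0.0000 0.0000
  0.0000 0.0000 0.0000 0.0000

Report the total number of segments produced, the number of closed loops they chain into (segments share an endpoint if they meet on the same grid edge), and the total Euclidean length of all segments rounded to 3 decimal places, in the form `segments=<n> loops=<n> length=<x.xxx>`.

cell (5,0): code 0100 → (5.350,1.000)–(6.000,0.382)
cell (5,1): code 1100 → (5.505,2.000)–(5.350,1.000)
cell (5,2): code 1000 → (6.000,2.443)–(5.505,2.000)
cell (6,0): code 0110 → (6.000,0.382)–(7.000,0.731)
cell (6,2): code 1001 → (7.000,2.026)–(6.000,2.443)
cell (7,0): code 0010 → (7.000,0.731)–(7.247,1.000)
cell (7,1): code 0011 → (7.247,1.000)–(7.025,2.000)
cell (7,2): code 0001 → (7.025,2.000)–(7.000,2.026)
total: 8 segments, chained into 1 closed loop(s), length Σ = 6.141754

segments=8 loops=1 length=6.142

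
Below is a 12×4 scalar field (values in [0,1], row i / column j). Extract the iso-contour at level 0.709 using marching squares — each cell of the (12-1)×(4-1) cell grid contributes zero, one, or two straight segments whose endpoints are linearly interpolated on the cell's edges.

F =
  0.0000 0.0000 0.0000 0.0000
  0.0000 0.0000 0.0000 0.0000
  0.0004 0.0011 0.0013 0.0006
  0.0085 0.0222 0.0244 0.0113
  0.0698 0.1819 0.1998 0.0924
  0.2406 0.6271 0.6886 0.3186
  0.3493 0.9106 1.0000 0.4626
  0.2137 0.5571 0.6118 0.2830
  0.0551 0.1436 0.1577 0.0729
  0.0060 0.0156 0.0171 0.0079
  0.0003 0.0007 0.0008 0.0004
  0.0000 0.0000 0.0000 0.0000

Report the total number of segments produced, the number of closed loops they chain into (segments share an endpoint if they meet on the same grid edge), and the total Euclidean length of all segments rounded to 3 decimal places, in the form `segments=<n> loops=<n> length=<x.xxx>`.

segments=6 loops=1 length=5.516

cell (5,0): code 0100 → (5.289,1.000)–(6.000,0.641)
cell (5,1): code 1100 → (5.066,2.000)–(5.289,1.000)
cell (5,2): code 1000 → (6.000,2.541)–(5.066,2.000)
cell (6,0): code 0010 → (6.000,0.641)–(6.570,1.000)
cell (6,1): code 0011 → (6.570,1.000)–(6.750,2.000)
cell (6,2): code 0001 → (6.750,2.000)–(6.000,2.541)
total: 6 segments, chained into 1 closed loop(s), length Σ = 5.516014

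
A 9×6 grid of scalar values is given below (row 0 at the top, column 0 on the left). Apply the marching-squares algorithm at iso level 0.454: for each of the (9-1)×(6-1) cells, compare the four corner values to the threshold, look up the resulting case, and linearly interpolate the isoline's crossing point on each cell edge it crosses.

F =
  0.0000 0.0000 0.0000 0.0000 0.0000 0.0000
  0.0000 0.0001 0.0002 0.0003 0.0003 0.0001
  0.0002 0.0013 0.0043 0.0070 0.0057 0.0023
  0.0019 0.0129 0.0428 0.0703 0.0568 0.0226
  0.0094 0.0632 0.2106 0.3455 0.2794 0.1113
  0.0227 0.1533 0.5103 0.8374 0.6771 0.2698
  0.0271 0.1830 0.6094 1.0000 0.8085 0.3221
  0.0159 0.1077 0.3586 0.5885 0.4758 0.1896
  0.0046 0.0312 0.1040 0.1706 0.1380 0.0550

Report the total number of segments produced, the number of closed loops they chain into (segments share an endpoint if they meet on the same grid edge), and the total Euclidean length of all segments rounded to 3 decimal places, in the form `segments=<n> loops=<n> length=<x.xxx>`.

segments=12 loops=1 length=9.528

cell (4,1): code 0100 → (4.812,2.000)–(5.000,1.842)
cell (4,2): code 1100 → (4.221,3.000)–(4.812,2.000)
cell (4,3): code 1100 → (4.439,4.000)–(4.221,3.000)
cell (4,4): code 1000 → (5.000,4.548)–(4.439,4.000)
cell (5,1): code 0110 → (5.000,1.842)–(6.000,1.636)
cell (5,4): code 1001 → (6.000,4.729)–(5.000,4.548)
cell (6,1): code 0010 → (6.000,1.636)–(6.620,2.000)
cell (6,2): code 0111 → (6.620,2.000)–(7.000,2.415)
cell (6,4): code 1001 → (7.000,4.076)–(6.000,4.729)
cell (7,2): code 0010 → (7.000,2.415)–(7.322,3.000)
cell (7,3): code 0011 → (7.322,3.000)–(7.065,4.000)
cell (7,4): code 0001 → (7.065,4.000)–(7.000,4.076)
total: 12 segments, chained into 1 closed loop(s), length Σ = 9.528230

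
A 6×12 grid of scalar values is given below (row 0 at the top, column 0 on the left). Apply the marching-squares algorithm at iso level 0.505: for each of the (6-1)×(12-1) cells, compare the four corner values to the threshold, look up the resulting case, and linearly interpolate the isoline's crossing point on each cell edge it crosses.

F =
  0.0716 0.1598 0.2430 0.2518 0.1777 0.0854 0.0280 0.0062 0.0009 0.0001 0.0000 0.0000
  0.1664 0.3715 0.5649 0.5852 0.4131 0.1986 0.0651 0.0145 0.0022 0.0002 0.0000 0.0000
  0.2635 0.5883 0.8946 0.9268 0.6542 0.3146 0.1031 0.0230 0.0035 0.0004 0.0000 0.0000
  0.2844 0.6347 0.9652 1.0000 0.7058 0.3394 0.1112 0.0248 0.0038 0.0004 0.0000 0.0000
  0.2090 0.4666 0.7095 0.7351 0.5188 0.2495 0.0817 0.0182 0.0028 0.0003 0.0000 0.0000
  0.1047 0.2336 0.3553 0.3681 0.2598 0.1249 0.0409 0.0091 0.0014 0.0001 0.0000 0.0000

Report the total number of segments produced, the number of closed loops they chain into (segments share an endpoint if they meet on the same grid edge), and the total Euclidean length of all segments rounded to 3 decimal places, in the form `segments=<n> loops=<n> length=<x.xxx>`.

segments=16 loops=1 length=12.201

cell (0,1): code 0100 → (0.814,2.000)–(1.000,1.690)
cell (0,2): code 1100 → (0.759,3.000)–(0.814,2.000)
cell (0,3): code 1000 → (1.000,3.466)–(0.759,3.000)
cell (1,0): code 0100 → (1.616,1.000)–(2.000,0.744)
cell (1,1): code 1110 → (1.000,1.690)–(1.616,1.000)
cell (1,3): code 1101 → (1.381,4.000)–(1.000,3.466)
cell (1,4): code 1000 → (2.000,4.439)–(1.381,4.000)
cell (2,0): code 0110 → (2.000,0.744)–(3.000,0.630)
cell (2,4): code 1001 → (3.000,4.548)–(2.000,4.439)
cell (3,0): code 0010 → (3.000,0.630)–(3.772,1.000)
cell (3,1): code 0111 → (3.772,1.000)–(4.000,1.158)
cell (3,4): code 1001 → (4.000,4.051)–(3.000,4.548)
cell (4,1): code 0010 → (4.000,1.158)–(4.577,2.000)
cell (4,2): code 0011 → (4.577,2.000)–(4.627,3.000)
cell (4,3): code 0011 → (4.627,3.000)–(4.053,4.000)
cell (4,4): code 0001 → (4.053,4.000)–(4.000,4.051)
total: 16 segments, chained into 1 closed loop(s), length Σ = 12.200663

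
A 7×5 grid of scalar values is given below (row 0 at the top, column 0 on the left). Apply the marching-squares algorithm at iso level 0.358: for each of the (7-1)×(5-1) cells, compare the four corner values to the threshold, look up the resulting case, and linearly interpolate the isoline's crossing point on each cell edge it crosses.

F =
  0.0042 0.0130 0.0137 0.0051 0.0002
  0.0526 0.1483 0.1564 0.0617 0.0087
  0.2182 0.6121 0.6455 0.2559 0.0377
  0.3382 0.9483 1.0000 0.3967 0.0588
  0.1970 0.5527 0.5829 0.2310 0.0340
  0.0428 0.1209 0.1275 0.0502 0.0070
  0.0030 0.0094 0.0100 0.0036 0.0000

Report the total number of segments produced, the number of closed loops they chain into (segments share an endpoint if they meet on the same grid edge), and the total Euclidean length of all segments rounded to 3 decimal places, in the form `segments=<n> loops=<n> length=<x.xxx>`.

segments=12 loops=1 length=9.620

cell (1,0): code 0100 → (1.452,1.000)–(2.000,0.355)
cell (1,1): code 1100 → (1.412,2.000)–(1.452,1.000)
cell (1,2): code 1000 → (2.000,2.738)–(1.412,2.000)
cell (2,0): code 0110 → (2.000,0.355)–(3.000,0.032)
cell (2,2): code 1101 → (2.725,3.000)–(2.000,2.738)
cell (2,3): code 1000 → (3.000,3.115)–(2.725,3.000)
cell (3,0): code 0110 → (3.000,0.032)–(4.000,0.453)
cell (3,2): code 1011 → (4.000,2.639)–(3.234,3.000)
cell (3,3): code 0001 → (3.234,3.000)–(3.000,3.115)
cell (4,0): code 0010 → (4.000,0.453)–(4.451,1.000)
cell (4,1): code 0011 → (4.451,1.000)–(4.494,2.000)
cell (4,2): code 0001 → (4.494,2.000)–(4.000,2.639)
total: 12 segments, chained into 1 closed loop(s), length Σ = 9.619840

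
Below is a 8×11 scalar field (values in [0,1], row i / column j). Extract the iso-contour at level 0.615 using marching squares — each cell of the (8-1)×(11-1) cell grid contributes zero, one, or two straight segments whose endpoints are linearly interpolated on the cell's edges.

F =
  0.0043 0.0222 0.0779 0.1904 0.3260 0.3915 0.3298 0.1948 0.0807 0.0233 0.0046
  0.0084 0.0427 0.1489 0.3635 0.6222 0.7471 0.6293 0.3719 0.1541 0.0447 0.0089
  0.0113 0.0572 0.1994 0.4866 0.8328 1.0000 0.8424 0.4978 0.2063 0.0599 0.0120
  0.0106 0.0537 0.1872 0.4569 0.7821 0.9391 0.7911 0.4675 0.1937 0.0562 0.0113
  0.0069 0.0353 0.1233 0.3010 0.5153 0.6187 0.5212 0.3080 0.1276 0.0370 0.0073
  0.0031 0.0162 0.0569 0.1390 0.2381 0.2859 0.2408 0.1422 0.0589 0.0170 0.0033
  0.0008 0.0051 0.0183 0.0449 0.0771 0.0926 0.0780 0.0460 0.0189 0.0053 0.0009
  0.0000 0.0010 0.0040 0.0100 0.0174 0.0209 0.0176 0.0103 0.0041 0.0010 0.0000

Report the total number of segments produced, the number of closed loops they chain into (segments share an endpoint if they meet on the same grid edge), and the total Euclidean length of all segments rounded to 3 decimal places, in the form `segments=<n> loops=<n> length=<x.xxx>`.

segments=14 loops=1 length=10.362

cell (0,3): code 0100 → (0.976,4.000)–(1.000,3.972)
cell (0,4): code 1100 → (0.629,5.000)–(0.976,4.000)
cell (0,5): code 1100 → (0.952,6.000)–(0.629,5.000)
cell (0,6): code 1000 → (1.000,6.056)–(0.952,6.000)
cell (1,3): code 0110 → (1.000,3.972)–(2.000,3.371)
cell (1,6): code 1001 → (2.000,6.660)–(1.000,6.056)
cell (2,3): code 0110 → (2.000,3.371)–(3.000,3.486)
cell (2,6): code 1001 → (3.000,6.544)–(2.000,6.660)
cell (3,3): code 0010 → (3.000,3.486)–(3.626,4.000)
cell (3,4): code 0111 → (3.626,4.000)–(4.000,4.964)
cell (3,5): code 1011 → (4.000,5.038)–(3.652,6.000)
cell (3,6): code 0001 → (3.652,6.000)–(3.000,6.544)
cell (4,4): code 0010 → (4.000,4.964)–(4.011,5.000)
cell (4,5): code 0001 → (4.011,5.000)–(4.000,5.038)
total: 14 segments, chained into 1 closed loop(s), length Σ = 10.362182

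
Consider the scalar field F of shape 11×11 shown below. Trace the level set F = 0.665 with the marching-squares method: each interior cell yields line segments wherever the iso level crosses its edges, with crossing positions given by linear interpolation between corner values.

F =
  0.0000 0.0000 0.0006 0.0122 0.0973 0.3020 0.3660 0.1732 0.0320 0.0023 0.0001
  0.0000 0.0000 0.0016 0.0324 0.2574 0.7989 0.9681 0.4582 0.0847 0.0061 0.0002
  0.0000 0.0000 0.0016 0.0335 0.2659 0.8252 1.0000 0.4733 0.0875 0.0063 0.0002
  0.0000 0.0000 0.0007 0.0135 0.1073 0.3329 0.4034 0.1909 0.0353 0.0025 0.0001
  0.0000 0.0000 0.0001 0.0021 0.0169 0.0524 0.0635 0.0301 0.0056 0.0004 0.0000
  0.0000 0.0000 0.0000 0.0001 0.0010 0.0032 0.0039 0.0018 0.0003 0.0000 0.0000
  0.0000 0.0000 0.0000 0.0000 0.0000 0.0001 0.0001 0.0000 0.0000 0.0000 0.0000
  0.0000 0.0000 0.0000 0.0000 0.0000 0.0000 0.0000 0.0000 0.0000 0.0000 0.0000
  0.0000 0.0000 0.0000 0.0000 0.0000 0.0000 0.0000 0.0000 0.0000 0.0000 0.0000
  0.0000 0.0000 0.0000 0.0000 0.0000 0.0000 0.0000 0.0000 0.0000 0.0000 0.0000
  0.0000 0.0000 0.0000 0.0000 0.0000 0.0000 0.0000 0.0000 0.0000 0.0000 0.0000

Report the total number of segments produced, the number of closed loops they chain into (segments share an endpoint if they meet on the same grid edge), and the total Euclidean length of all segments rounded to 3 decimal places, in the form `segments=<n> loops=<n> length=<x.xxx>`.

cell (0,4): code 0100 → (0.731,5.000)–(1.000,4.753)
cell (0,5): code 1100 → (0.497,6.000)–(0.731,5.000)
cell (0,6): code 1000 → (1.000,6.594)–(0.497,6.000)
cell (1,4): code 0110 → (1.000,4.753)–(2.000,4.714)
cell (1,6): code 1001 → (2.000,6.636)–(1.000,6.594)
cell (2,4): code 0010 → (2.000,4.714)–(2.325,5.000)
cell (2,5): code 0011 → (2.325,5.000)–(2.562,6.000)
cell (2,6): code 0001 → (2.562,6.000)–(2.000,6.636)
total: 8 segments, chained into 1 closed loop(s), length Σ = 6.482755

segments=8 loops=1 length=6.483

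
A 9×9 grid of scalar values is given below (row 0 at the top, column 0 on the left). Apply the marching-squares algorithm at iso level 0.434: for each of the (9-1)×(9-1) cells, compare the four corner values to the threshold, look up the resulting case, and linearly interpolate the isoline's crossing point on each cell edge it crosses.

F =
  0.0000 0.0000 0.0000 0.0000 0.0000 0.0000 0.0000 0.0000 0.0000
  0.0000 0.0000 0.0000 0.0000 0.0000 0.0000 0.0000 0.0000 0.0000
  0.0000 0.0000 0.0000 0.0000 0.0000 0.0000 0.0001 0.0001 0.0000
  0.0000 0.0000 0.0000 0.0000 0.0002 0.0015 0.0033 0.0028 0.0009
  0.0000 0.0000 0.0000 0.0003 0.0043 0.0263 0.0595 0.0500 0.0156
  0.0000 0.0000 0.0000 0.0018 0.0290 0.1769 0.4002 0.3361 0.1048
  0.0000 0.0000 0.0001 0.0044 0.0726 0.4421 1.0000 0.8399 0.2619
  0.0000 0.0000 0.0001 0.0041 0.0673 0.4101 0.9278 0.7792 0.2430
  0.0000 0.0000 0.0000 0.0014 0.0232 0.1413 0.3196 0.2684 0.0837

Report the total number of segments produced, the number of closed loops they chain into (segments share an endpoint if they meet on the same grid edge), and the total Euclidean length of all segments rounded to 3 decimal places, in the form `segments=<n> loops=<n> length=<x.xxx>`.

cell (5,4): code 0100 → (5.969,5.000)–(6.000,4.978)
cell (5,5): code 1100 → (5.056,6.000)–(5.969,5.000)
cell (5,6): code 1100 → (5.194,7.000)–(5.056,6.000)
cell (5,7): code 1000 → (6.000,7.702)–(5.194,7.000)
cell (6,4): code 0010 → (6.000,4.978)–(6.253,5.000)
cell (6,5): code 0111 → (6.253,5.000)–(7.000,5.046)
cell (6,7): code 1001 → (7.000,7.644)–(6.000,7.702)
cell (7,5): code 0010 → (7.000,5.046)–(7.812,6.000)
cell (7,6): code 0011 → (7.812,6.000)–(7.676,7.000)
cell (7,7): code 0001 → (7.676,7.000)–(7.000,7.644)
total: 10 segments, chained into 1 closed loop(s), length Σ = 8.669262

segments=10 loops=1 length=8.669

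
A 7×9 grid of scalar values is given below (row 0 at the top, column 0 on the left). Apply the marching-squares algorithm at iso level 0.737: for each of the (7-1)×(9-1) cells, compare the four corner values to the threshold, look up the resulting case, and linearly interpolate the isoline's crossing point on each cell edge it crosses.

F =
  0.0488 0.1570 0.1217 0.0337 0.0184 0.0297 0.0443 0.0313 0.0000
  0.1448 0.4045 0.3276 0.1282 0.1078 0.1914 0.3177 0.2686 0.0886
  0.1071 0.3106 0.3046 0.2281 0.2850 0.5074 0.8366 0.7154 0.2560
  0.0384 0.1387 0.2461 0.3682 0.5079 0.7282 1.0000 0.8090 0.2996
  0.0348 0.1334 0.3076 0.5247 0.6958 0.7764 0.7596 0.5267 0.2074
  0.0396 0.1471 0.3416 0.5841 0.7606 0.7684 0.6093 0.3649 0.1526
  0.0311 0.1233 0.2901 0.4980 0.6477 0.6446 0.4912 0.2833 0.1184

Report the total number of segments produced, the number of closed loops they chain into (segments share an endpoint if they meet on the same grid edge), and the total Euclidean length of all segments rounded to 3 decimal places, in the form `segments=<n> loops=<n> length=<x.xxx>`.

cell (1,5): code 0100 → (1.808,6.000)–(2.000,5.697)
cell (1,6): code 1000 → (2.000,6.822)–(1.808,6.000)
cell (2,5): code 0110 → (2.000,5.697)–(3.000,5.032)
cell (2,6): code 1101 → (2.231,7.000)–(2.000,6.822)
cell (2,7): code 1000 → (3.000,7.141)–(2.231,7.000)
cell (3,4): code 0100 → (3.183,5.000)–(4.000,4.511)
cell (3,5): code 1110 → (3.000,5.032)–(3.183,5.000)
cell (3,6): code 1011 → (4.000,6.097)–(3.255,7.000)
cell (3,7): code 0001 → (3.255,7.000)–(3.000,7.141)
cell (4,3): code 0100 → (4.636,4.000)–(5.000,3.866)
cell (4,4): code 1110 → (4.000,4.511)–(4.636,4.000)
cell (4,5): code 1011 → (5.000,5.197)–(4.150,6.000)
cell (4,6): code 0001 → (4.150,6.000)–(4.000,6.097)
cell (5,3): code 0010 → (5.000,3.866)–(5.209,4.000)
cell (5,4): code 0011 → (5.209,4.000)–(5.254,5.000)
cell (5,5): code 0001 → (5.254,5.000)–(5.000,5.197)
total: 16 segments, chained into 1 closed loop(s), length Σ = 10.198952

segments=16 loops=1 length=10.199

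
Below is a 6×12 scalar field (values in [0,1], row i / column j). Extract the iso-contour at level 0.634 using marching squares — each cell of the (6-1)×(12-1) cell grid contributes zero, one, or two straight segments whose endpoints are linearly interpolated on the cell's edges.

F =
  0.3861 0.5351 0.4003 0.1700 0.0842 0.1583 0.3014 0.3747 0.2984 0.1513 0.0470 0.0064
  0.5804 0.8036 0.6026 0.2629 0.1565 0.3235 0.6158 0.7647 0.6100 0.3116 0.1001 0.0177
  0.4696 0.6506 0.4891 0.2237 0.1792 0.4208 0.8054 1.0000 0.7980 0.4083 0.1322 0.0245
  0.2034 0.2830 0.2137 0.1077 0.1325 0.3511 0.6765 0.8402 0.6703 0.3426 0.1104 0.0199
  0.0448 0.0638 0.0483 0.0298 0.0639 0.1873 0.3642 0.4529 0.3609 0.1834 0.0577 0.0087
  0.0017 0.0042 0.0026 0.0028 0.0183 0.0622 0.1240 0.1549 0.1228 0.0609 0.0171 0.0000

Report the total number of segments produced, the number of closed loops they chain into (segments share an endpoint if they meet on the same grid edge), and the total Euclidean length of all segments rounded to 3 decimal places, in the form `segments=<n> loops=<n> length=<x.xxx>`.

cell (0,0): code 0100 → (0.368,1.000)–(1.000,0.240)
cell (0,1): code 1000 → (1.000,1.844)–(0.368,1.000)
cell (0,6): code 0100 → (0.665,7.000)–(1.000,6.122)
cell (0,7): code 1000 → (1.000,7.845)–(0.665,7.000)
cell (1,0): code 0110 → (1.000,0.240)–(2.000,0.908)
cell (1,1): code 1001 → (2.000,1.103)–(1.000,1.844)
cell (1,5): code 0100 → (1.096,6.000)–(2.000,5.554)
cell (1,6): code 1110 → (1.000,6.122)–(1.096,6.000)
cell (1,7): code 1101 → (1.128,8.000)–(1.000,7.845)
cell (1,8): code 1000 → (2.000,8.421)–(1.128,8.000)
cell (2,0): code 0010 → (2.000,0.908)–(2.045,1.000)
cell (2,1): code 0001 → (2.045,1.000)–(2.000,1.103)
cell (2,5): code 0110 → (2.000,5.554)–(3.000,5.869)
cell (2,8): code 1001 → (3.000,8.111)–(2.000,8.421)
cell (3,5): code 0010 → (3.000,5.869)–(3.136,6.000)
cell (3,6): code 0011 → (3.136,6.000)–(3.532,7.000)
cell (3,7): code 0011 → (3.532,7.000)–(3.117,8.000)
cell (3,8): code 0001 → (3.117,8.000)–(3.000,8.111)
total: 18 segments, chained into 2 closed loop(s), length Σ = 13.488947

segments=18 loops=2 length=13.489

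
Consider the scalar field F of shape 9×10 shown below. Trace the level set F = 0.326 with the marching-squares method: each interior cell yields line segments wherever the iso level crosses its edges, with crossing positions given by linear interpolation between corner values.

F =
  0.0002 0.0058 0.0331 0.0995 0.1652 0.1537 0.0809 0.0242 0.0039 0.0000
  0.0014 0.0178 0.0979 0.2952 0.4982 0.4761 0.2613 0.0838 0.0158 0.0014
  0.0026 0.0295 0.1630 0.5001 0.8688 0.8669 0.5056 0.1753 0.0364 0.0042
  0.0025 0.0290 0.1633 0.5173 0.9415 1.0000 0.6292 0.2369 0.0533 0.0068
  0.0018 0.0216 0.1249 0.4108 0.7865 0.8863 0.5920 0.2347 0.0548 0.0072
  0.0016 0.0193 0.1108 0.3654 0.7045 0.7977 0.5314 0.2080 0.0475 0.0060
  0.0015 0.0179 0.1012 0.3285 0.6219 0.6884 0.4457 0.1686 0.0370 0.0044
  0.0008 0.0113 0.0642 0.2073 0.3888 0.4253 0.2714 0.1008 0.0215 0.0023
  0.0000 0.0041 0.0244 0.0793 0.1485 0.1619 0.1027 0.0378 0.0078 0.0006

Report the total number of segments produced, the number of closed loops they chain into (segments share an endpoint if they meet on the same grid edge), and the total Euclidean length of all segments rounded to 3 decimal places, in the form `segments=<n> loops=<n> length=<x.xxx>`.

cell (0,3): code 0100 → (0.483,4.000)–(1.000,3.152)
cell (0,4): code 1100 → (0.534,5.000)–(0.483,4.000)
cell (0,5): code 1000 → (1.000,5.699)–(0.534,5.000)
cell (1,2): code 0100 → (1.150,3.000)–(2.000,2.484)
cell (1,3): code 1110 → (1.000,3.152)–(1.150,3.000)
cell (1,5): code 1101 → (1.265,6.000)–(1.000,5.699)
cell (1,6): code 1000 → (2.000,6.544)–(1.265,6.000)
cell (2,2): code 0110 → (2.000,2.484)–(3.000,2.460)
cell (2,6): code 1001 → (3.000,6.773)–(2.000,6.544)
cell (3,2): code 0110 → (3.000,2.460)–(4.000,2.703)
cell (3,6): code 1001 → (4.000,6.744)–(3.000,6.773)
cell (4,2): code 0110 → (4.000,2.703)–(5.000,2.845)
cell (4,6): code 1001 → (5.000,6.635)–(4.000,6.744)
cell (5,2): code 0110 → (5.000,2.845)–(6.000,2.989)
cell (5,6): code 1001 → (6.000,6.432)–(5.000,6.635)
cell (6,2): code 0010 → (6.000,2.989)–(6.021,3.000)
cell (6,3): code 0111 → (6.021,3.000)–(7.000,3.654)
cell (6,5): code 1011 → (7.000,5.645)–(6.687,6.000)
cell (6,6): code 0001 → (6.687,6.000)–(6.000,6.432)
cell (7,3): code 0010 → (7.000,3.654)–(7.261,4.000)
cell (7,4): code 0011 → (7.261,4.000)–(7.377,5.000)
cell (7,5): code 0001 → (7.377,5.000)–(7.000,5.645)
total: 22 segments, chained into 1 closed loop(s), length Σ = 18.133626

segments=22 loops=1 length=18.134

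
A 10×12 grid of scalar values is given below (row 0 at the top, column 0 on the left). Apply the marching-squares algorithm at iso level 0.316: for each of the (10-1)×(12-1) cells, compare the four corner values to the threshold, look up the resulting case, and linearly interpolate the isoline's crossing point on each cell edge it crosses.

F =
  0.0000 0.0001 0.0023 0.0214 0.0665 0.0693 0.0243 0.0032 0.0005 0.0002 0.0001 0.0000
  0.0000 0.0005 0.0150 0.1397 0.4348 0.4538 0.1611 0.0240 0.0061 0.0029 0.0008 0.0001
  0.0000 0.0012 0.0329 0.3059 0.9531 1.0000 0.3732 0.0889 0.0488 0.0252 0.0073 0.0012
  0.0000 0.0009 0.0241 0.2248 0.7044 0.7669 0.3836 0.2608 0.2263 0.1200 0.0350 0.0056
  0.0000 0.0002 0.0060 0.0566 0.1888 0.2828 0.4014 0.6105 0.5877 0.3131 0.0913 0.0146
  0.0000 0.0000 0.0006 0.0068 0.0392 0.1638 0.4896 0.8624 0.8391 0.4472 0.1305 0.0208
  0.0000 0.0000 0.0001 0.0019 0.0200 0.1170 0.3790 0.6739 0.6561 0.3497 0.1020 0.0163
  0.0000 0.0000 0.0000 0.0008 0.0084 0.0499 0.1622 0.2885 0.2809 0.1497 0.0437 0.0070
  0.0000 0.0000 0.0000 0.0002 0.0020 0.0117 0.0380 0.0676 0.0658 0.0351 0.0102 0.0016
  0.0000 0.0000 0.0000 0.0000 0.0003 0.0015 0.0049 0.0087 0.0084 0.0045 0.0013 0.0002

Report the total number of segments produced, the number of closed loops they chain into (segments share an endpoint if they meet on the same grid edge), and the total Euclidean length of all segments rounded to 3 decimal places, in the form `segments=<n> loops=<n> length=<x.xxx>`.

cell (0,3): code 0100 → (0.677,4.000)–(1.000,3.597)
cell (0,4): code 1100 → (0.642,5.000)–(0.677,4.000)
cell (0,5): code 1000 → (1.000,5.471)–(0.642,5.000)
cell (1,3): code 0110 → (1.000,3.597)–(2.000,3.016)
cell (1,5): code 1101 → (1.730,6.000)–(1.000,5.471)
cell (1,6): code 1000 → (2.000,6.201)–(1.730,6.000)
cell (2,3): code 0110 → (2.000,3.016)–(3.000,3.190)
cell (2,6): code 1001 → (3.000,6.550)–(2.000,6.201)
cell (3,3): code 0010 → (3.000,3.190)–(3.753,4.000)
cell (3,4): code 0011 → (3.753,4.000)–(3.931,5.000)
cell (3,5): code 0111 → (3.931,5.000)–(4.000,5.280)
cell (3,6): code 1101 → (3.158,7.000)–(3.000,6.550)
cell (3,7): code 1100 → (3.248,8.000)–(3.158,7.000)
cell (3,8): code 1000 → (4.000,8.989)–(3.248,8.000)
cell (4,5): code 0110 → (4.000,5.280)–(5.000,5.467)
cell (4,8): code 1101 → (4.022,9.000)–(4.000,8.989)
cell (4,9): code 1000 → (5.000,9.414)–(4.022,9.000)
cell (5,5): code 0110 → (5.000,5.467)–(6.000,5.760)
cell (5,9): code 1001 → (6.000,9.136)–(5.000,9.414)
cell (6,5): code 0010 → (6.000,5.760)–(6.291,6.000)
cell (6,6): code 0011 → (6.291,6.000)–(6.929,7.000)
cell (6,7): code 0011 → (6.929,7.000)–(6.906,8.000)
cell (6,8): code 0011 → (6.906,8.000)–(6.168,9.000)
cell (6,9): code 0001 → (6.168,9.000)–(6.000,9.136)
total: 24 segments, chained into 1 closed loop(s), length Σ = 19.917766

segments=24 loops=1 length=19.918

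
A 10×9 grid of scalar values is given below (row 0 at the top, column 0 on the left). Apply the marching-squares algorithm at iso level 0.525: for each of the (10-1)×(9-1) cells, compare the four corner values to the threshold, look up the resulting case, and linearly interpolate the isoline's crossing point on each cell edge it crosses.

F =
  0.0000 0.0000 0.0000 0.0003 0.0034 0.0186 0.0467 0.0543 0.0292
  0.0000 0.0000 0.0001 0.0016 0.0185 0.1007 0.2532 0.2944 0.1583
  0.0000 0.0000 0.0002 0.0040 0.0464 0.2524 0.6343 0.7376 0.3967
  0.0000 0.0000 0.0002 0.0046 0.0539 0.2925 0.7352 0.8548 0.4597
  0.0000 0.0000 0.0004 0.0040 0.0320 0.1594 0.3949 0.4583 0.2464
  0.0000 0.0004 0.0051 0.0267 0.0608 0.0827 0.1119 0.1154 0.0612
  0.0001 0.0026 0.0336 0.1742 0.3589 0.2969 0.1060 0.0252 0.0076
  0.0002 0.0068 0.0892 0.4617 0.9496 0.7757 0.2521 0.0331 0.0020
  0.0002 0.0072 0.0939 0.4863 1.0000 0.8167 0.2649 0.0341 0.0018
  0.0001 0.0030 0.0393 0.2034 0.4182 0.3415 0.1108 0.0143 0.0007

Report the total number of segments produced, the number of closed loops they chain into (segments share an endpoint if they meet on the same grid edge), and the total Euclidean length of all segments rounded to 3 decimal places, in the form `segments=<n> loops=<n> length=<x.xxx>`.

segments=16 loops=2 length=15.154

cell (1,5): code 0100 → (1.713,6.000)–(2.000,5.714)
cell (1,6): code 1100 → (1.520,7.000)–(1.713,6.000)
cell (1,7): code 1000 → (2.000,7.624)–(1.520,7.000)
cell (2,5): code 0110 → (2.000,5.714)–(3.000,5.525)
cell (2,7): code 1001 → (3.000,7.835)–(2.000,7.624)
cell (3,5): code 0010 → (3.000,5.525)–(3.618,6.000)
cell (3,6): code 0011 → (3.618,6.000)–(3.832,7.000)
cell (3,7): code 0001 → (3.832,7.000)–(3.000,7.835)
cell (6,3): code 0100 → (6.281,4.000)–(7.000,3.130)
cell (6,4): code 1100 → (6.476,5.000)–(6.281,4.000)
cell (6,5): code 1000 → (7.000,5.479)–(6.476,5.000)
cell (7,3): code 0110 → (7.000,3.130)–(8.000,3.075)
cell (7,5): code 1001 → (8.000,5.529)–(7.000,5.479)
cell (8,3): code 0010 → (8.000,3.075)–(8.816,4.000)
cell (8,4): code 0011 → (8.816,4.000)–(8.614,5.000)
cell (8,5): code 0001 → (8.614,5.000)–(8.000,5.529)
total: 16 segments, chained into 2 closed loop(s), length Σ = 15.153987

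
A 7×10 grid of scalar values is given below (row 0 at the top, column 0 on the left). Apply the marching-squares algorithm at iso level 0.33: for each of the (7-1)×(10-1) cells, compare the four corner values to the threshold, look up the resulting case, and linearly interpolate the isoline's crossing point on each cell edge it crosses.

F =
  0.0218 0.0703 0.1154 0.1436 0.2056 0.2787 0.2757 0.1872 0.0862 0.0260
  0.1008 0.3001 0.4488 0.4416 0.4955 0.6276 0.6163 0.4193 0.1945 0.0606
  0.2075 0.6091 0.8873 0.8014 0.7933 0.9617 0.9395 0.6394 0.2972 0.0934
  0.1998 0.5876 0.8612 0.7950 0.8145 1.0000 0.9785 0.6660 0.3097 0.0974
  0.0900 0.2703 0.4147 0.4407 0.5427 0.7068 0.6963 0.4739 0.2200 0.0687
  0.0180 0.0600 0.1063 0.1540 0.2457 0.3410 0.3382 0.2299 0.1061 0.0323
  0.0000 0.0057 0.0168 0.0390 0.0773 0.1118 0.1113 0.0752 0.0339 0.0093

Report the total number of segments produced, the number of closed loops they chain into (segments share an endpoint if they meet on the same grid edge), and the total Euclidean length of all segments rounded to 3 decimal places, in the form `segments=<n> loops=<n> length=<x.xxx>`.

cell (0,1): code 0100 → (0.644,2.000)–(1.000,1.201)
cell (0,2): code 1100 → (0.626,3.000)–(0.644,2.000)
cell (0,3): code 1100 → (0.429,4.000)–(0.626,3.000)
cell (0,4): code 1100 → (0.147,5.000)–(0.429,4.000)
cell (0,5): code 1100 → (0.159,6.000)–(0.147,5.000)
cell (0,6): code 1100 → (0.615,7.000)–(0.159,6.000)
cell (0,7): code 1000 → (1.000,7.397)–(0.615,7.000)
cell (1,0): code 0100 → (1.097,1.000)–(2.000,0.305)
cell (1,1): code 1110 → (1.000,1.201)–(1.097,1.000)
cell (1,7): code 1001 → (2.000,7.904)–(1.000,7.397)
cell (2,0): code 0110 → (2.000,0.305)–(3.000,0.336)
cell (2,7): code 1001 → (3.000,7.943)–(2.000,7.904)
cell (3,0): code 0010 → (3.000,0.336)–(3.812,1.000)
cell (3,1): code 0111 → (3.812,1.000)–(4.000,1.413)
cell (3,7): code 1001 → (4.000,7.567)–(3.000,7.943)
cell (4,1): code 0010 → (4.000,1.413)–(4.275,2.000)
cell (4,2): code 0011 → (4.275,2.000)–(4.386,3.000)
cell (4,3): code 0011 → (4.386,3.000)–(4.716,4.000)
cell (4,4): code 0111 → (4.716,4.000)–(5.000,4.885)
cell (4,6): code 1011 → (5.000,6.076)–(4.590,7.000)
cell (4,7): code 0001 → (4.590,7.000)–(4.000,7.567)
cell (5,4): code 0010 → (5.000,4.885)–(5.048,5.000)
cell (5,5): code 0011 → (5.048,5.000)–(5.036,6.000)
cell (5,6): code 0001 → (5.036,6.000)–(5.000,6.076)
total: 24 segments, chained into 1 closed loop(s), length Σ = 20.316066

segments=24 loops=1 length=20.316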